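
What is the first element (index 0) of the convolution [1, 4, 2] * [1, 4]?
Use y[k] = Σ_i a[i]·b[k-i] at k=0. y[0] = 1×1 = 1

1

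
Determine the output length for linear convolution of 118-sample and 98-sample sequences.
Linear/full convolution length: m + n - 1 = 118 + 98 - 1 = 215

215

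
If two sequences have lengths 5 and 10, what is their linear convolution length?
Linear/full convolution length: m + n - 1 = 5 + 10 - 1 = 14

14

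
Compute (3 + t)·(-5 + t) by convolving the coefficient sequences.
Ascending coefficients: a = [3, 1], b = [-5, 1]. c[0] = 3×-5 = -15; c[1] = 3×1 + 1×-5 = -2; c[2] = 1×1 = 1. Result coefficients: [-15, -2, 1] → -15 - 2t + t^2

-15 - 2t + t^2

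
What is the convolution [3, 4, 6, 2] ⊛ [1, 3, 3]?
y[0] = 3×1 = 3; y[1] = 3×3 + 4×1 = 13; y[2] = 3×3 + 4×3 + 6×1 = 27; y[3] = 4×3 + 6×3 + 2×1 = 32; y[4] = 6×3 + 2×3 = 24; y[5] = 2×3 = 6

[3, 13, 27, 32, 24, 6]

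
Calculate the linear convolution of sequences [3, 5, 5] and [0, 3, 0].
y[0] = 3×0 = 0; y[1] = 3×3 + 5×0 = 9; y[2] = 3×0 + 5×3 + 5×0 = 15; y[3] = 5×0 + 5×3 = 15; y[4] = 5×0 = 0

[0, 9, 15, 15, 0]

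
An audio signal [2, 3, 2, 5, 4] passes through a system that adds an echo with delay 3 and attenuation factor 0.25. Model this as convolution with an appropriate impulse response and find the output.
Direct-path + delayed-attenuated-path model → impulse response h = [1, 0, 0, 0.25] (1 at lag 0, 0.25 at lag 3). Output y[n] = x[n] + 0.25·x[n - 3] (with x[n] = 0 outside 0..4): y[0] = 2 + 0.25×0 = 2; y[1] = 3 + 0.25×0 = 3; y[2] = 2 + 0.25×0 = 2; y[3] = 5 + 0.25×2 = 5.5; y[4] = 4 + 0.25×3 = 4.75; y[5] = 0 + 0.25×2 = 0.5; y[6] = 0 + 0.25×5 = 1.25; y[7] = 0 + 0.25×4 = 1.0. So y = [2, 3, 2, 5.5, 4.75, 0.5, 1.25, 1.0]

[2, 3, 2, 5.5, 4.75, 0.5, 1.25, 1.0]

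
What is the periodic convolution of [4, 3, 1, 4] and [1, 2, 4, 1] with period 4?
Use y[k] = Σ_j f[j]·g[(k-j) mod 4]. y[0] = 4×1 + 3×1 + 1×4 + 4×2 = 19; y[1] = 4×2 + 3×1 + 1×1 + 4×4 = 28; y[2] = 4×4 + 3×2 + 1×1 + 4×1 = 27; y[3] = 4×1 + 3×4 + 1×2 + 4×1 = 22. Result: [19, 28, 27, 22]

[19, 28, 27, 22]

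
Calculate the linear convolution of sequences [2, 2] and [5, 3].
y[0] = 2×5 = 10; y[1] = 2×3 + 2×5 = 16; y[2] = 2×3 = 6

[10, 16, 6]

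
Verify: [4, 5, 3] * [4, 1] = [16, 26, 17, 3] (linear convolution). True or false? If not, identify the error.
Recompute linear convolution of [4, 5, 3] and [4, 1]: y[0] = 4×4 = 16; y[1] = 4×1 + 5×4 = 24; y[2] = 5×1 + 3×4 = 17; y[3] = 3×1 = 3 → [16, 24, 17, 3]. Compare to given [16, 26, 17, 3]: they differ at index 1: given 26, correct 24, so answer: No

No. Error at index 1: given 26, correct 24.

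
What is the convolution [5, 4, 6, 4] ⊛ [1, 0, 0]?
y[0] = 5×1 = 5; y[1] = 5×0 + 4×1 = 4; y[2] = 5×0 + 4×0 + 6×1 = 6; y[3] = 4×0 + 6×0 + 4×1 = 4; y[4] = 6×0 + 4×0 = 0; y[5] = 4×0 = 0

[5, 4, 6, 4, 0, 0]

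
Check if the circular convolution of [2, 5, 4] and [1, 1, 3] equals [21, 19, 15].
Recompute circular convolution of [2, 5, 4] and [1, 1, 3]: y[0] = 2×1 + 5×3 + 4×1 = 21; y[1] = 2×1 + 5×1 + 4×3 = 19; y[2] = 2×3 + 5×1 + 4×1 = 15 → [21, 19, 15]. Given [21, 19, 15] matches, so answer: Yes

Yes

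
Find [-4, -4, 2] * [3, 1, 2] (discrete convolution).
y[0] = -4×3 = -12; y[1] = -4×1 + -4×3 = -16; y[2] = -4×2 + -4×1 + 2×3 = -6; y[3] = -4×2 + 2×1 = -6; y[4] = 2×2 = 4

[-12, -16, -6, -6, 4]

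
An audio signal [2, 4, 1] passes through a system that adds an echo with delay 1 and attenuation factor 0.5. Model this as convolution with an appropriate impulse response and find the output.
Direct-path + delayed-attenuated-path model → impulse response h = [1, 0.5] (1 at lag 0, 0.5 at lag 1). Output y[n] = x[n] + 0.5·x[n - 1] (with x[n] = 0 outside 0..2): y[0] = 2 + 0.5×0 = 2; y[1] = 4 + 0.5×2 = 5.0; y[2] = 1 + 0.5×4 = 3.0; y[3] = 0 + 0.5×1 = 0.5. So y = [2, 5.0, 3.0, 0.5]

[2, 5.0, 3.0, 0.5]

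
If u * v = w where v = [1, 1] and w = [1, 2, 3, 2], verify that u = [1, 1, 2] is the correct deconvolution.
Forward-compute [1, 1, 2] * [1, 1]: w[0] = 1×1 = 1; w[1] = 1×1 + 1×1 = 2; w[2] = 1×1 + 2×1 = 3; w[3] = 2×1 = 2 → [1, 2, 3, 2]. Matches given w = [1, 2, 3, 2], so verified.

Verified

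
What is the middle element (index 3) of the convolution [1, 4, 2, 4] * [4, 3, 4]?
Use y[k] = Σ_i a[i]·b[k-i] at k=3. y[3] = 4×4 + 2×3 + 4×4 = 38

38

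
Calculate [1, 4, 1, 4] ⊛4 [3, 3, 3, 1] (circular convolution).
Use y[k] = Σ_j u[j]·v[(k-j) mod 4]. y[0] = 1×3 + 4×1 + 1×3 + 4×3 = 22; y[1] = 1×3 + 4×3 + 1×1 + 4×3 = 28; y[2] = 1×3 + 4×3 + 1×3 + 4×1 = 22; y[3] = 1×1 + 4×3 + 1×3 + 4×3 = 28. Result: [22, 28, 22, 28]

[22, 28, 22, 28]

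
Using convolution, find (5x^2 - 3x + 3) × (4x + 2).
Ascending coefficients: a = [3, -3, 5], b = [2, 4]. c[0] = 3×2 = 6; c[1] = 3×4 + -3×2 = 6; c[2] = -3×4 + 5×2 = -2; c[3] = 5×4 = 20. Result coefficients: [6, 6, -2, 20] → 20x^3 - 2x^2 + 6x + 6

20x^3 - 2x^2 + 6x + 6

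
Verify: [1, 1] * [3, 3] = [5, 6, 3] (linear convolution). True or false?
Recompute linear convolution of [1, 1] and [3, 3]: y[0] = 1×3 = 3; y[1] = 1×3 + 1×3 = 6; y[2] = 1×3 = 3 → [3, 6, 3]. Compare to given [5, 6, 3]: they differ at index 0: given 5, correct 3, so answer: No

No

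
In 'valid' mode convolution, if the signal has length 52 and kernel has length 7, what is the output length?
'Valid' mode counts only positions where the kernel fully overlaps the signal: m - n + 1 = 52 - 7 + 1 = 46

46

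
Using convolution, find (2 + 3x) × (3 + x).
Ascending coefficients: a = [2, 3], b = [3, 1]. c[0] = 2×3 = 6; c[1] = 2×1 + 3×3 = 11; c[2] = 3×1 = 3. Result coefficients: [6, 11, 3] → 6 + 11x + 3x^2

6 + 11x + 3x^2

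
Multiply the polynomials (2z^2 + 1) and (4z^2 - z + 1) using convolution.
Ascending coefficients: a = [1, 0, 2], b = [1, -1, 4]. c[0] = 1×1 = 1; c[1] = 1×-1 + 0×1 = -1; c[2] = 1×4 + 0×-1 + 2×1 = 6; c[3] = 0×4 + 2×-1 = -2; c[4] = 2×4 = 8. Result coefficients: [1, -1, 6, -2, 8] → 8z^4 - 2z^3 + 6z^2 - z + 1

8z^4 - 2z^3 + 6z^2 - z + 1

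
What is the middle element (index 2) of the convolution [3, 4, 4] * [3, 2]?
Use y[k] = Σ_i a[i]·b[k-i] at k=2. y[2] = 4×2 + 4×3 = 20

20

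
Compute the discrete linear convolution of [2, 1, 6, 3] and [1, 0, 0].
y[0] = 2×1 = 2; y[1] = 2×0 + 1×1 = 1; y[2] = 2×0 + 1×0 + 6×1 = 6; y[3] = 1×0 + 6×0 + 3×1 = 3; y[4] = 6×0 + 3×0 = 0; y[5] = 3×0 = 0

[2, 1, 6, 3, 0, 0]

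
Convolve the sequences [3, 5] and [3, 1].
y[0] = 3×3 = 9; y[1] = 3×1 + 5×3 = 18; y[2] = 5×1 = 5

[9, 18, 5]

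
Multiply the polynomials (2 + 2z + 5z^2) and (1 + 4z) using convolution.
Ascending coefficients: a = [2, 2, 5], b = [1, 4]. c[0] = 2×1 = 2; c[1] = 2×4 + 2×1 = 10; c[2] = 2×4 + 5×1 = 13; c[3] = 5×4 = 20. Result coefficients: [2, 10, 13, 20] → 2 + 10z + 13z^2 + 20z^3

2 + 10z + 13z^2 + 20z^3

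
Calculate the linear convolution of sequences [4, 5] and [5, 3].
y[0] = 4×5 = 20; y[1] = 4×3 + 5×5 = 37; y[2] = 5×3 = 15

[20, 37, 15]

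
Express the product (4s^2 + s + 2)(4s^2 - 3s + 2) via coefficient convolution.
Ascending coefficients: a = [2, 1, 4], b = [2, -3, 4]. c[0] = 2×2 = 4; c[1] = 2×-3 + 1×2 = -4; c[2] = 2×4 + 1×-3 + 4×2 = 13; c[3] = 1×4 + 4×-3 = -8; c[4] = 4×4 = 16. Result coefficients: [4, -4, 13, -8, 16] → 16s^4 - 8s^3 + 13s^2 - 4s + 4

16s^4 - 8s^3 + 13s^2 - 4s + 4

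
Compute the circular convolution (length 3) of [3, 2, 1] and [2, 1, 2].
Use y[k] = Σ_j a[j]·b[(k-j) mod 3]. y[0] = 3×2 + 2×2 + 1×1 = 11; y[1] = 3×1 + 2×2 + 1×2 = 9; y[2] = 3×2 + 2×1 + 1×2 = 10. Result: [11, 9, 10]

[11, 9, 10]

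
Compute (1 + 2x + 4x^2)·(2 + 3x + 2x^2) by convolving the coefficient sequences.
Ascending coefficients: a = [1, 2, 4], b = [2, 3, 2]. c[0] = 1×2 = 2; c[1] = 1×3 + 2×2 = 7; c[2] = 1×2 + 2×3 + 4×2 = 16; c[3] = 2×2 + 4×3 = 16; c[4] = 4×2 = 8. Result coefficients: [2, 7, 16, 16, 8] → 2 + 7x + 16x^2 + 16x^3 + 8x^4

2 + 7x + 16x^2 + 16x^3 + 8x^4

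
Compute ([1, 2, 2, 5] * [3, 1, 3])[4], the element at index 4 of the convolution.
Use y[k] = Σ_i a[i]·b[k-i] at k=4. y[4] = 2×3 + 5×1 = 11

11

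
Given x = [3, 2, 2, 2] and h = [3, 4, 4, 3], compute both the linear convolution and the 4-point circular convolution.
Linear: y_lin[0] = 3×3 = 9; y_lin[1] = 3×4 + 2×3 = 18; y_lin[2] = 3×4 + 2×4 + 2×3 = 26; y_lin[3] = 3×3 + 2×4 + 2×4 + 2×3 = 31; y_lin[4] = 2×3 + 2×4 + 2×4 = 22; y_lin[5] = 2×3 + 2×4 = 14; y_lin[6] = 2×3 = 6 → [9, 18, 26, 31, 22, 14, 6]. Circular (length 4): y[0] = 3×3 + 2×3 + 2×4 + 2×4 = 31; y[1] = 3×4 + 2×3 + 2×3 + 2×4 = 32; y[2] = 3×4 + 2×4 + 2×3 + 2×3 = 32; y[3] = 3×3 + 2×4 + 2×4 + 2×3 = 31 → [31, 32, 32, 31]

Linear: [9, 18, 26, 31, 22, 14, 6], Circular: [31, 32, 32, 31]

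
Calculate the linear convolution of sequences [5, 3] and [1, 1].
y[0] = 5×1 = 5; y[1] = 5×1 + 3×1 = 8; y[2] = 3×1 = 3

[5, 8, 3]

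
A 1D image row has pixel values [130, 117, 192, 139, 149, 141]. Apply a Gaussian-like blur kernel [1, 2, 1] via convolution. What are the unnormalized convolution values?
Convolve image row [130, 117, 192, 139, 149, 141] with kernel [1, 2, 1]: y[0] = 130×1 = 130; y[1] = 130×2 + 117×1 = 377; y[2] = 130×1 + 117×2 + 192×1 = 556; y[3] = 117×1 + 192×2 + 139×1 = 640; y[4] = 192×1 + 139×2 + 149×1 = 619; y[5] = 139×1 + 149×2 + 141×1 = 578; y[6] = 149×1 + 141×2 = 431; y[7] = 141×1 = 141 → [130, 377, 556, 640, 619, 578, 431, 141]. Normalization factor = sum(kernel) = 4.

[130, 377, 556, 640, 619, 578, 431, 141]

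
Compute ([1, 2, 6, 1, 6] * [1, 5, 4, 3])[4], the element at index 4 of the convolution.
Use y[k] = Σ_i a[i]·b[k-i] at k=4. y[4] = 2×3 + 6×4 + 1×5 + 6×1 = 41

41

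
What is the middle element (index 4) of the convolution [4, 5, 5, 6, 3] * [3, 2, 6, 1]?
Use y[k] = Σ_i a[i]·b[k-i] at k=4. y[4] = 5×1 + 5×6 + 6×2 + 3×3 = 56

56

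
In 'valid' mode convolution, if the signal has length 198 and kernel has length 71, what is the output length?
'Valid' mode counts only positions where the kernel fully overlaps the signal: m - n + 1 = 198 - 71 + 1 = 128

128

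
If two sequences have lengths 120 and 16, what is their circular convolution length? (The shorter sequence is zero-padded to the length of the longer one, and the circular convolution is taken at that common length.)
Circular convolution (zero-padding the shorter input) has length max(m, n) = max(120, 16) = 120

120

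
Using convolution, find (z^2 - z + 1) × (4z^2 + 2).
Ascending coefficients: a = [1, -1, 1], b = [2, 0, 4]. c[0] = 1×2 = 2; c[1] = 1×0 + -1×2 = -2; c[2] = 1×4 + -1×0 + 1×2 = 6; c[3] = -1×4 + 1×0 = -4; c[4] = 1×4 = 4. Result coefficients: [2, -2, 6, -4, 4] → 4z^4 - 4z^3 + 6z^2 - 2z + 2

4z^4 - 4z^3 + 6z^2 - 2z + 2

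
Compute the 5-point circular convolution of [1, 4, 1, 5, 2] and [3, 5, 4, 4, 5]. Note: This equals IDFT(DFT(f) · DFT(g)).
Either evaluate y[k] = Σ_j f[j]·g[(k-j) mod 5] directly, or use IDFT(DFT(f) · DFT(g)). y[0] = 1×3 + 4×5 + 1×4 + 5×4 + 2×5 = 57; y[1] = 1×5 + 4×3 + 1×5 + 5×4 + 2×4 = 50; y[2] = 1×4 + 4×5 + 1×3 + 5×5 + 2×4 = 60; y[3] = 1×4 + 4×4 + 1×5 + 5×3 + 2×5 = 50; y[4] = 1×5 + 4×4 + 1×4 + 5×5 + 2×3 = 56. Result: [57, 50, 60, 50, 56]

[57, 50, 60, 50, 56]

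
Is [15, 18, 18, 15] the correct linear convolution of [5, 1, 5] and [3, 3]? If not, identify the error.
Recompute linear convolution of [5, 1, 5] and [3, 3]: y[0] = 5×3 = 15; y[1] = 5×3 + 1×3 = 18; y[2] = 1×3 + 5×3 = 18; y[3] = 5×3 = 15 → [15, 18, 18, 15]. Given [15, 18, 18, 15] matches, so answer: Yes

Yes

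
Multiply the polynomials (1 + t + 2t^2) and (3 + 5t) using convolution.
Ascending coefficients: a = [1, 1, 2], b = [3, 5]. c[0] = 1×3 = 3; c[1] = 1×5 + 1×3 = 8; c[2] = 1×5 + 2×3 = 11; c[3] = 2×5 = 10. Result coefficients: [3, 8, 11, 10] → 3 + 8t + 11t^2 + 10t^3

3 + 8t + 11t^2 + 10t^3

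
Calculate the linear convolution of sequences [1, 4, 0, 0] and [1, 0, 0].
y[0] = 1×1 = 1; y[1] = 1×0 + 4×1 = 4; y[2] = 1×0 + 4×0 + 0×1 = 0; y[3] = 4×0 + 0×0 + 0×1 = 0; y[4] = 0×0 + 0×0 = 0; y[5] = 0×0 = 0

[1, 4, 0, 0, 0, 0]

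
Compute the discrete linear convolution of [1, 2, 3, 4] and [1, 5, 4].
y[0] = 1×1 = 1; y[1] = 1×5 + 2×1 = 7; y[2] = 1×4 + 2×5 + 3×1 = 17; y[3] = 2×4 + 3×5 + 4×1 = 27; y[4] = 3×4 + 4×5 = 32; y[5] = 4×4 = 16

[1, 7, 17, 27, 32, 16]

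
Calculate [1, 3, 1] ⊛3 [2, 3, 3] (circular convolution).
Use y[k] = Σ_j x[j]·h[(k-j) mod 3]. y[0] = 1×2 + 3×3 + 1×3 = 14; y[1] = 1×3 + 3×2 + 1×3 = 12; y[2] = 1×3 + 3×3 + 1×2 = 14. Result: [14, 12, 14]

[14, 12, 14]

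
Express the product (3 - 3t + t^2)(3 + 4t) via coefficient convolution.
Ascending coefficients: a = [3, -3, 1], b = [3, 4]. c[0] = 3×3 = 9; c[1] = 3×4 + -3×3 = 3; c[2] = -3×4 + 1×3 = -9; c[3] = 1×4 = 4. Result coefficients: [9, 3, -9, 4] → 9 + 3t - 9t^2 + 4t^3

9 + 3t - 9t^2 + 4t^3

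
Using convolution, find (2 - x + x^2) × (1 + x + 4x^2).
Ascending coefficients: a = [2, -1, 1], b = [1, 1, 4]. c[0] = 2×1 = 2; c[1] = 2×1 + -1×1 = 1; c[2] = 2×4 + -1×1 + 1×1 = 8; c[3] = -1×4 + 1×1 = -3; c[4] = 1×4 = 4. Result coefficients: [2, 1, 8, -3, 4] → 2 + x + 8x^2 - 3x^3 + 4x^4

2 + x + 8x^2 - 3x^3 + 4x^4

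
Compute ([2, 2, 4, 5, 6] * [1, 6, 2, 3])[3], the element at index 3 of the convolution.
Use y[k] = Σ_i a[i]·b[k-i] at k=3. y[3] = 2×3 + 2×2 + 4×6 + 5×1 = 39

39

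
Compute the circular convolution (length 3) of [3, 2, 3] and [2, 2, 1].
Use y[k] = Σ_j x[j]·h[(k-j) mod 3]. y[0] = 3×2 + 2×1 + 3×2 = 14; y[1] = 3×2 + 2×2 + 3×1 = 13; y[2] = 3×1 + 2×2 + 3×2 = 13. Result: [14, 13, 13]

[14, 13, 13]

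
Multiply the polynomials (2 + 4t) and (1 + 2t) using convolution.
Ascending coefficients: a = [2, 4], b = [1, 2]. c[0] = 2×1 = 2; c[1] = 2×2 + 4×1 = 8; c[2] = 4×2 = 8. Result coefficients: [2, 8, 8] → 2 + 8t + 8t^2

2 + 8t + 8t^2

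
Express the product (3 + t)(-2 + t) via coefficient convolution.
Ascending coefficients: a = [3, 1], b = [-2, 1]. c[0] = 3×-2 = -6; c[1] = 3×1 + 1×-2 = 1; c[2] = 1×1 = 1. Result coefficients: [-6, 1, 1] → -6 + t + t^2

-6 + t + t^2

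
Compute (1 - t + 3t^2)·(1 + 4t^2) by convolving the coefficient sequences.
Ascending coefficients: a = [1, -1, 3], b = [1, 0, 4]. c[0] = 1×1 = 1; c[1] = 1×0 + -1×1 = -1; c[2] = 1×4 + -1×0 + 3×1 = 7; c[3] = -1×4 + 3×0 = -4; c[4] = 3×4 = 12. Result coefficients: [1, -1, 7, -4, 12] → 1 - t + 7t^2 - 4t^3 + 12t^4

1 - t + 7t^2 - 4t^3 + 12t^4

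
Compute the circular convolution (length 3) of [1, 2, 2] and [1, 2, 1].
Use y[k] = Σ_j x[j]·h[(k-j) mod 3]. y[0] = 1×1 + 2×1 + 2×2 = 7; y[1] = 1×2 + 2×1 + 2×1 = 6; y[2] = 1×1 + 2×2 + 2×1 = 7. Result: [7, 6, 7]

[7, 6, 7]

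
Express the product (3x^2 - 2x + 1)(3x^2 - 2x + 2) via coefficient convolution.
Ascending coefficients: a = [1, -2, 3], b = [2, -2, 3]. c[0] = 1×2 = 2; c[1] = 1×-2 + -2×2 = -6; c[2] = 1×3 + -2×-2 + 3×2 = 13; c[3] = -2×3 + 3×-2 = -12; c[4] = 3×3 = 9. Result coefficients: [2, -6, 13, -12, 9] → 9x^4 - 12x^3 + 13x^2 - 6x + 2

9x^4 - 12x^3 + 13x^2 - 6x + 2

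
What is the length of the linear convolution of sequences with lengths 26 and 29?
Linear/full convolution length: m + n - 1 = 26 + 29 - 1 = 54

54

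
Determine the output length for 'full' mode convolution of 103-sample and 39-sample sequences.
Linear/full convolution length: m + n - 1 = 103 + 39 - 1 = 141

141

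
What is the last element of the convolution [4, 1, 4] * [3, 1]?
Use y[k] = Σ_i a[i]·b[k-i] at k=3. y[3] = 4×1 = 4

4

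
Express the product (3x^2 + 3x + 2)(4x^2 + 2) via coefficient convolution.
Ascending coefficients: a = [2, 3, 3], b = [2, 0, 4]. c[0] = 2×2 = 4; c[1] = 2×0 + 3×2 = 6; c[2] = 2×4 + 3×0 + 3×2 = 14; c[3] = 3×4 + 3×0 = 12; c[4] = 3×4 = 12. Result coefficients: [4, 6, 14, 12, 12] → 12x^4 + 12x^3 + 14x^2 + 6x + 4

12x^4 + 12x^3 + 14x^2 + 6x + 4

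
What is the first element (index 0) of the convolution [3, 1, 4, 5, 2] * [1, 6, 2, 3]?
Use y[k] = Σ_i a[i]·b[k-i] at k=0. y[0] = 3×1 = 3

3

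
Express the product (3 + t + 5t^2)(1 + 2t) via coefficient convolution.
Ascending coefficients: a = [3, 1, 5], b = [1, 2]. c[0] = 3×1 = 3; c[1] = 3×2 + 1×1 = 7; c[2] = 1×2 + 5×1 = 7; c[3] = 5×2 = 10. Result coefficients: [3, 7, 7, 10] → 3 + 7t + 7t^2 + 10t^3

3 + 7t + 7t^2 + 10t^3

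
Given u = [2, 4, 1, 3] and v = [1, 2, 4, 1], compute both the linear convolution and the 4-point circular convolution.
Linear: y_lin[0] = 2×1 = 2; y_lin[1] = 2×2 + 4×1 = 8; y_lin[2] = 2×4 + 4×2 + 1×1 = 17; y_lin[3] = 2×1 + 4×4 + 1×2 + 3×1 = 23; y_lin[4] = 4×1 + 1×4 + 3×2 = 14; y_lin[5] = 1×1 + 3×4 = 13; y_lin[6] = 3×1 = 3 → [2, 8, 17, 23, 14, 13, 3]. Circular (length 4): y[0] = 2×1 + 4×1 + 1×4 + 3×2 = 16; y[1] = 2×2 + 4×1 + 1×1 + 3×4 = 21; y[2] = 2×4 + 4×2 + 1×1 + 3×1 = 20; y[3] = 2×1 + 4×4 + 1×2 + 3×1 = 23 → [16, 21, 20, 23]

Linear: [2, 8, 17, 23, 14, 13, 3], Circular: [16, 21, 20, 23]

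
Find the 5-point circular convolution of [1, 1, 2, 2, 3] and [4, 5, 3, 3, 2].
Use y[k] = Σ_j u[j]·v[(k-j) mod 5]. y[0] = 1×4 + 1×2 + 2×3 + 2×3 + 3×5 = 33; y[1] = 1×5 + 1×4 + 2×2 + 2×3 + 3×3 = 28; y[2] = 1×3 + 1×5 + 2×4 + 2×2 + 3×3 = 29; y[3] = 1×3 + 1×3 + 2×5 + 2×4 + 3×2 = 30; y[4] = 1×2 + 1×3 + 2×3 + 2×5 + 3×4 = 33. Result: [33, 28, 29, 30, 33]

[33, 28, 29, 30, 33]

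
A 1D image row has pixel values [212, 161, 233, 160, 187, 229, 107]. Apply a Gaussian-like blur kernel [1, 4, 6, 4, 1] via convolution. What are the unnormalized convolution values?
Convolve image row [212, 161, 233, 160, 187, 229, 107] with kernel [1, 4, 6, 4, 1]: y[0] = 212×1 = 212; y[1] = 212×4 + 161×1 = 1009; y[2] = 212×6 + 161×4 + 233×1 = 2149; y[3] = 212×4 + 161×6 + 233×4 + 160×1 = 2906; y[4] = 212×1 + 161×4 + 233×6 + 160×4 + 187×1 = 3081; y[5] = 161×1 + 233×4 + 160×6 + 187×4 + 229×1 = 3030; y[6] = 233×1 + 160×4 + 187×6 + 229×4 + 107×1 = 3018; y[7] = 160×1 + 187×4 + 229×6 + 107×4 = 2710; y[8] = 187×1 + 229×4 + 107×6 = 1745; y[9] = 229×1 + 107×4 = 657; y[10] = 107×1 = 107 → [212, 1009, 2149, 2906, 3081, 3030, 3018, 2710, 1745, 657, 107]. Normalization factor = sum(kernel) = 16.

[212, 1009, 2149, 2906, 3081, 3030, 3018, 2710, 1745, 657, 107]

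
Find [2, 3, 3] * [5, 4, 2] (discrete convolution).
y[0] = 2×5 = 10; y[1] = 2×4 + 3×5 = 23; y[2] = 2×2 + 3×4 + 3×5 = 31; y[3] = 3×2 + 3×4 = 18; y[4] = 3×2 = 6

[10, 23, 31, 18, 6]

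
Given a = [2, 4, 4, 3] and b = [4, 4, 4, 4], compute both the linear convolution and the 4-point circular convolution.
Linear: y_lin[0] = 2×4 = 8; y_lin[1] = 2×4 + 4×4 = 24; y_lin[2] = 2×4 + 4×4 + 4×4 = 40; y_lin[3] = 2×4 + 4×4 + 4×4 + 3×4 = 52; y_lin[4] = 4×4 + 4×4 + 3×4 = 44; y_lin[5] = 4×4 + 3×4 = 28; y_lin[6] = 3×4 = 12 → [8, 24, 40, 52, 44, 28, 12]. Circular (length 4): y[0] = 2×4 + 4×4 + 4×4 + 3×4 = 52; y[1] = 2×4 + 4×4 + 4×4 + 3×4 = 52; y[2] = 2×4 + 4×4 + 4×4 + 3×4 = 52; y[3] = 2×4 + 4×4 + 4×4 + 3×4 = 52 → [52, 52, 52, 52]

Linear: [8, 24, 40, 52, 44, 28, 12], Circular: [52, 52, 52, 52]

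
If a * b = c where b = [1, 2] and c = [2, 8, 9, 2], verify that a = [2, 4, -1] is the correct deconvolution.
Forward-compute [2, 4, -1] * [1, 2]: c[0] = 2×1 = 2; c[1] = 2×2 + 4×1 = 8; c[2] = 4×2 + -1×1 = 7; c[3] = -1×2 = -2 → [2, 8, 7, -2]. Does not match given c = [2, 8, 9, 2].

Not verified. [2, 4, -1] * [1, 2] = [2, 8, 7, -2], which differs from [2, 8, 9, 2] at index 2.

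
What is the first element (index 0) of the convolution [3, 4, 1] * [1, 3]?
Use y[k] = Σ_i a[i]·b[k-i] at k=0. y[0] = 3×1 = 3

3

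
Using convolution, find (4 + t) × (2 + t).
Ascending coefficients: a = [4, 1], b = [2, 1]. c[0] = 4×2 = 8; c[1] = 4×1 + 1×2 = 6; c[2] = 1×1 = 1. Result coefficients: [8, 6, 1] → 8 + 6t + t^2

8 + 6t + t^2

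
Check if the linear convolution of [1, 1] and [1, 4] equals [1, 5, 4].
Recompute linear convolution of [1, 1] and [1, 4]: y[0] = 1×1 = 1; y[1] = 1×4 + 1×1 = 5; y[2] = 1×4 = 4 → [1, 5, 4]. Given [1, 5, 4] matches, so answer: Yes

Yes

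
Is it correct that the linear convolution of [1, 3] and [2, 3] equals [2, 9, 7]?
Recompute linear convolution of [1, 3] and [2, 3]: y[0] = 1×2 = 2; y[1] = 1×3 + 3×2 = 9; y[2] = 3×3 = 9 → [2, 9, 9]. Compare to given [2, 9, 7]: they differ at index 2: given 7, correct 9, so answer: No

No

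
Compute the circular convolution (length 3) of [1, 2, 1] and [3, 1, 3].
Use y[k] = Σ_j u[j]·v[(k-j) mod 3]. y[0] = 1×3 + 2×3 + 1×1 = 10; y[1] = 1×1 + 2×3 + 1×3 = 10; y[2] = 1×3 + 2×1 + 1×3 = 8. Result: [10, 10, 8]

[10, 10, 8]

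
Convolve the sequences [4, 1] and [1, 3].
y[0] = 4×1 = 4; y[1] = 4×3 + 1×1 = 13; y[2] = 1×3 = 3

[4, 13, 3]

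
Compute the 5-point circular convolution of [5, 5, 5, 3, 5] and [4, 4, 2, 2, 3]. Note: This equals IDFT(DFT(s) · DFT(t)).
Either evaluate y[k] = Σ_j s[j]·t[(k-j) mod 5] directly, or use IDFT(DFT(s) · DFT(t)). y[0] = 5×4 + 5×3 + 5×2 + 3×2 + 5×4 = 71; y[1] = 5×4 + 5×4 + 5×3 + 3×2 + 5×2 = 71; y[2] = 5×2 + 5×4 + 5×4 + 3×3 + 5×2 = 69; y[3] = 5×2 + 5×2 + 5×4 + 3×4 + 5×3 = 67; y[4] = 5×3 + 5×2 + 5×2 + 3×4 + 5×4 = 67. Result: [71, 71, 69, 67, 67]

[71, 71, 69, 67, 67]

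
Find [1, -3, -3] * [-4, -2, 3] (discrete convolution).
y[0] = 1×-4 = -4; y[1] = 1×-2 + -3×-4 = 10; y[2] = 1×3 + -3×-2 + -3×-4 = 21; y[3] = -3×3 + -3×-2 = -3; y[4] = -3×3 = -9

[-4, 10, 21, -3, -9]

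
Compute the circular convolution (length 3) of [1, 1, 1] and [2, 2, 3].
Use y[k] = Σ_j a[j]·b[(k-j) mod 3]. y[0] = 1×2 + 1×3 + 1×2 = 7; y[1] = 1×2 + 1×2 + 1×3 = 7; y[2] = 1×3 + 1×2 + 1×2 = 7. Result: [7, 7, 7]

[7, 7, 7]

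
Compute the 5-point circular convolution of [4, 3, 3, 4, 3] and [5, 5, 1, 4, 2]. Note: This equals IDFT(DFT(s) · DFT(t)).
Either evaluate y[k] = Σ_j s[j]·t[(k-j) mod 5] directly, or use IDFT(DFT(s) · DFT(t)). y[0] = 4×5 + 3×2 + 3×4 + 4×1 + 3×5 = 57; y[1] = 4×5 + 3×5 + 3×2 + 4×4 + 3×1 = 60; y[2] = 4×1 + 3×5 + 3×5 + 4×2 + 3×4 = 54; y[3] = 4×4 + 3×1 + 3×5 + 4×5 + 3×2 = 60; y[4] = 4×2 + 3×4 + 3×1 + 4×5 + 3×5 = 58. Result: [57, 60, 54, 60, 58]

[57, 60, 54, 60, 58]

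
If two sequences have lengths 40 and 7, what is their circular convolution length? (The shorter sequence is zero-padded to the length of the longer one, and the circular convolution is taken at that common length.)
Circular convolution (zero-padding the shorter input) has length max(m, n) = max(40, 7) = 40

40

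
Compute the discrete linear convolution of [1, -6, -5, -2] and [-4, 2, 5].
y[0] = 1×-4 = -4; y[1] = 1×2 + -6×-4 = 26; y[2] = 1×5 + -6×2 + -5×-4 = 13; y[3] = -6×5 + -5×2 + -2×-4 = -32; y[4] = -5×5 + -2×2 = -29; y[5] = -2×5 = -10

[-4, 26, 13, -32, -29, -10]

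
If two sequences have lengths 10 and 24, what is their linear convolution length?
Linear/full convolution length: m + n - 1 = 10 + 24 - 1 = 33

33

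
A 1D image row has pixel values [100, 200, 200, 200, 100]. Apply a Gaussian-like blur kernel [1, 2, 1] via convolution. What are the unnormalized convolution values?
Convolve image row [100, 200, 200, 200, 100] with kernel [1, 2, 1]: y[0] = 100×1 = 100; y[1] = 100×2 + 200×1 = 400; y[2] = 100×1 + 200×2 + 200×1 = 700; y[3] = 200×1 + 200×2 + 200×1 = 800; y[4] = 200×1 + 200×2 + 100×1 = 700; y[5] = 200×1 + 100×2 = 400; y[6] = 100×1 = 100 → [100, 400, 700, 800, 700, 400, 100]. Normalization factor = sum(kernel) = 4.

[100, 400, 700, 800, 700, 400, 100]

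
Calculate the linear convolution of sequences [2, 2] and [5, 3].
y[0] = 2×5 = 10; y[1] = 2×3 + 2×5 = 16; y[2] = 2×3 = 6

[10, 16, 6]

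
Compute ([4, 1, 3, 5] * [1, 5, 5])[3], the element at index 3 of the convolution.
Use y[k] = Σ_i a[i]·b[k-i] at k=3. y[3] = 1×5 + 3×5 + 5×1 = 25

25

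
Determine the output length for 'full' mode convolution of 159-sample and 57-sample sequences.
Linear/full convolution length: m + n - 1 = 159 + 57 - 1 = 215

215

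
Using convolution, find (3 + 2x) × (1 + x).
Ascending coefficients: a = [3, 2], b = [1, 1]. c[0] = 3×1 = 3; c[1] = 3×1 + 2×1 = 5; c[2] = 2×1 = 2. Result coefficients: [3, 5, 2] → 3 + 5x + 2x^2

3 + 5x + 2x^2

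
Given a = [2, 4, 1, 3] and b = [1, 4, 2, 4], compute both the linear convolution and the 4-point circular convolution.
Linear: y_lin[0] = 2×1 = 2; y_lin[1] = 2×4 + 4×1 = 12; y_lin[2] = 2×2 + 4×4 + 1×1 = 21; y_lin[3] = 2×4 + 4×2 + 1×4 + 3×1 = 23; y_lin[4] = 4×4 + 1×2 + 3×4 = 30; y_lin[5] = 1×4 + 3×2 = 10; y_lin[6] = 3×4 = 12 → [2, 12, 21, 23, 30, 10, 12]. Circular (length 4): y[0] = 2×1 + 4×4 + 1×2 + 3×4 = 32; y[1] = 2×4 + 4×1 + 1×4 + 3×2 = 22; y[2] = 2×2 + 4×4 + 1×1 + 3×4 = 33; y[3] = 2×4 + 4×2 + 1×4 + 3×1 = 23 → [32, 22, 33, 23]

Linear: [2, 12, 21, 23, 30, 10, 12], Circular: [32, 22, 33, 23]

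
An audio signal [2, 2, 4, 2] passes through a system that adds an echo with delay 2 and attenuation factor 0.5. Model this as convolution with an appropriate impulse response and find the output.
Direct-path + delayed-attenuated-path model → impulse response h = [1, 0, 0.5] (1 at lag 0, 0.5 at lag 2). Output y[n] = x[n] + 0.5·x[n - 2] (with x[n] = 0 outside 0..3): y[0] = 2 + 0.5×0 = 2; y[1] = 2 + 0.5×0 = 2; y[2] = 4 + 0.5×2 = 5.0; y[3] = 2 + 0.5×2 = 3.0; y[4] = 0 + 0.5×4 = 2.0; y[5] = 0 + 0.5×2 = 1.0. So y = [2, 2, 5.0, 3.0, 2.0, 1.0]

[2, 2, 5.0, 3.0, 2.0, 1.0]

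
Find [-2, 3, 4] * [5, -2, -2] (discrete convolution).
y[0] = -2×5 = -10; y[1] = -2×-2 + 3×5 = 19; y[2] = -2×-2 + 3×-2 + 4×5 = 18; y[3] = 3×-2 + 4×-2 = -14; y[4] = 4×-2 = -8

[-10, 19, 18, -14, -8]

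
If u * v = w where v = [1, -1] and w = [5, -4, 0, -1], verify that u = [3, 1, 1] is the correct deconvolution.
Forward-compute [3, 1, 1] * [1, -1]: w[0] = 3×1 = 3; w[1] = 3×-1 + 1×1 = -2; w[2] = 1×-1 + 1×1 = 0; w[3] = 1×-1 = -1 → [3, -2, 0, -1]. Does not match given w = [5, -4, 0, -1].

Not verified. [3, 1, 1] * [1, -1] = [3, -2, 0, -1], which differs from [5, -4, 0, -1] at index 0.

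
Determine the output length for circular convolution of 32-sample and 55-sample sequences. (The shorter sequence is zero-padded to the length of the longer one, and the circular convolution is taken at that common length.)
Circular convolution (zero-padding the shorter input) has length max(m, n) = max(32, 55) = 55

55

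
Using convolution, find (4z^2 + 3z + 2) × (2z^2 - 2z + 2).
Ascending coefficients: a = [2, 3, 4], b = [2, -2, 2]. c[0] = 2×2 = 4; c[1] = 2×-2 + 3×2 = 2; c[2] = 2×2 + 3×-2 + 4×2 = 6; c[3] = 3×2 + 4×-2 = -2; c[4] = 4×2 = 8. Result coefficients: [4, 2, 6, -2, 8] → 8z^4 - 2z^3 + 6z^2 + 2z + 4

8z^4 - 2z^3 + 6z^2 + 2z + 4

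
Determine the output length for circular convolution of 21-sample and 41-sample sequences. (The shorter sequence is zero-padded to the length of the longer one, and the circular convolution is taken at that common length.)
Circular convolution (zero-padding the shorter input) has length max(m, n) = max(21, 41) = 41

41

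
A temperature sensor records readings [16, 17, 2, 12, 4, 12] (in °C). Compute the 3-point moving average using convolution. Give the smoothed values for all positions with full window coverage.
3-point moving average kernel = [1, 1, 1]. Apply in 'valid' mode (full window coverage): avg[0] = (16 + 17 + 2) / 3 = 11.67; avg[1] = (17 + 2 + 12) / 3 = 10.33; avg[2] = (2 + 12 + 4) / 3 = 6.0; avg[3] = (12 + 4 + 12) / 3 = 9.33. Smoothed values: [11.67, 10.33, 6.0, 9.33]

[11.67, 10.33, 6.0, 9.33]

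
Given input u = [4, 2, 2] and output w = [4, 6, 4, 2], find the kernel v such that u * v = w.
Output length 4 = len(u) + len(v) - 1 ⇒ len(v) = 2. Solve v forward using v[k] = (w[k] - Σ_{i≥1} u[i]·v[k-i]) / u[0]: v[0] = w[0] / u[0] = 4 / 4 = 1; v[1] = (w[1] - 2×1) / u[0] = (6 - 2×1) / 4 = 1. So v = [1, 1]. Forward-check [4, 2, 2] * [1, 1]: w[0] = 4×1 = 4; w[1] = 4×1 + 2×1 = 6; w[2] = 2×1 + 2×1 = 4; w[3] = 2×1 = 2 → [4, 6, 4, 2] ✓

[1, 1]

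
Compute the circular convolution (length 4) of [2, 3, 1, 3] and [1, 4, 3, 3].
Use y[k] = Σ_j u[j]·v[(k-j) mod 4]. y[0] = 2×1 + 3×3 + 1×3 + 3×4 = 26; y[1] = 2×4 + 3×1 + 1×3 + 3×3 = 23; y[2] = 2×3 + 3×4 + 1×1 + 3×3 = 28; y[3] = 2×3 + 3×3 + 1×4 + 3×1 = 22. Result: [26, 23, 28, 22]

[26, 23, 28, 22]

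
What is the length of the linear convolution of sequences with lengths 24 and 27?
Linear/full convolution length: m + n - 1 = 24 + 27 - 1 = 50

50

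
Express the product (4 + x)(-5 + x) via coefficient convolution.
Ascending coefficients: a = [4, 1], b = [-5, 1]. c[0] = 4×-5 = -20; c[1] = 4×1 + 1×-5 = -1; c[2] = 1×1 = 1. Result coefficients: [-20, -1, 1] → -20 - x + x^2

-20 - x + x^2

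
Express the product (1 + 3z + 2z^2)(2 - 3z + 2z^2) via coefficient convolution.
Ascending coefficients: a = [1, 3, 2], b = [2, -3, 2]. c[0] = 1×2 = 2; c[1] = 1×-3 + 3×2 = 3; c[2] = 1×2 + 3×-3 + 2×2 = -3; c[3] = 3×2 + 2×-3 = 0; c[4] = 2×2 = 4. Result coefficients: [2, 3, -3, 0, 4] → 2 + 3z - 3z^2 + 4z^4

2 + 3z - 3z^2 + 4z^4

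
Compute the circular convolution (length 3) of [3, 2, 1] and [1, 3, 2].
Use y[k] = Σ_j x[j]·h[(k-j) mod 3]. y[0] = 3×1 + 2×2 + 1×3 = 10; y[1] = 3×3 + 2×1 + 1×2 = 13; y[2] = 3×2 + 2×3 + 1×1 = 13. Result: [10, 13, 13]

[10, 13, 13]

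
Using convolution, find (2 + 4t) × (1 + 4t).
Ascending coefficients: a = [2, 4], b = [1, 4]. c[0] = 2×1 = 2; c[1] = 2×4 + 4×1 = 12; c[2] = 4×4 = 16. Result coefficients: [2, 12, 16] → 2 + 12t + 16t^2

2 + 12t + 16t^2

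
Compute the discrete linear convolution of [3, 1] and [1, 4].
y[0] = 3×1 = 3; y[1] = 3×4 + 1×1 = 13; y[2] = 1×4 = 4

[3, 13, 4]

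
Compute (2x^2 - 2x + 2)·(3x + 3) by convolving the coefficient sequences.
Ascending coefficients: a = [2, -2, 2], b = [3, 3]. c[0] = 2×3 = 6; c[1] = 2×3 + -2×3 = 0; c[2] = -2×3 + 2×3 = 0; c[3] = 2×3 = 6. Result coefficients: [6, 0, 0, 6] → 6x^3 + 6

6x^3 + 6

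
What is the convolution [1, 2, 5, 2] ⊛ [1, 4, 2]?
y[0] = 1×1 = 1; y[1] = 1×4 + 2×1 = 6; y[2] = 1×2 + 2×4 + 5×1 = 15; y[3] = 2×2 + 5×4 + 2×1 = 26; y[4] = 5×2 + 2×4 = 18; y[5] = 2×2 = 4

[1, 6, 15, 26, 18, 4]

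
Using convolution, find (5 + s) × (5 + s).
Ascending coefficients: a = [5, 1], b = [5, 1]. c[0] = 5×5 = 25; c[1] = 5×1 + 1×5 = 10; c[2] = 1×1 = 1. Result coefficients: [25, 10, 1] → 25 + 10s + s^2

25 + 10s + s^2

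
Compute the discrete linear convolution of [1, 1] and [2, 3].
y[0] = 1×2 = 2; y[1] = 1×3 + 1×2 = 5; y[2] = 1×3 = 3

[2, 5, 3]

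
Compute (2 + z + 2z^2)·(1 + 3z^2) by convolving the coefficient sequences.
Ascending coefficients: a = [2, 1, 2], b = [1, 0, 3]. c[0] = 2×1 = 2; c[1] = 2×0 + 1×1 = 1; c[2] = 2×3 + 1×0 + 2×1 = 8; c[3] = 1×3 + 2×0 = 3; c[4] = 2×3 = 6. Result coefficients: [2, 1, 8, 3, 6] → 2 + z + 8z^2 + 3z^3 + 6z^4

2 + z + 8z^2 + 3z^3 + 6z^4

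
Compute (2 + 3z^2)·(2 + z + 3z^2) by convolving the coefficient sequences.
Ascending coefficients: a = [2, 0, 3], b = [2, 1, 3]. c[0] = 2×2 = 4; c[1] = 2×1 + 0×2 = 2; c[2] = 2×3 + 0×1 + 3×2 = 12; c[3] = 0×3 + 3×1 = 3; c[4] = 3×3 = 9. Result coefficients: [4, 2, 12, 3, 9] → 4 + 2z + 12z^2 + 3z^3 + 9z^4

4 + 2z + 12z^2 + 3z^3 + 9z^4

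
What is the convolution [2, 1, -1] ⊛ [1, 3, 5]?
y[0] = 2×1 = 2; y[1] = 2×3 + 1×1 = 7; y[2] = 2×5 + 1×3 + -1×1 = 12; y[3] = 1×5 + -1×3 = 2; y[4] = -1×5 = -5

[2, 7, 12, 2, -5]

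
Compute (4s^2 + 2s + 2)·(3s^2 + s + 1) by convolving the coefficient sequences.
Ascending coefficients: a = [2, 2, 4], b = [1, 1, 3]. c[0] = 2×1 = 2; c[1] = 2×1 + 2×1 = 4; c[2] = 2×3 + 2×1 + 4×1 = 12; c[3] = 2×3 + 4×1 = 10; c[4] = 4×3 = 12. Result coefficients: [2, 4, 12, 10, 12] → 12s^4 + 10s^3 + 12s^2 + 4s + 2

12s^4 + 10s^3 + 12s^2 + 4s + 2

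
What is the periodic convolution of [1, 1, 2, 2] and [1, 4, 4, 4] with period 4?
Use y[k] = Σ_j a[j]·b[(k-j) mod 4]. y[0] = 1×1 + 1×4 + 2×4 + 2×4 = 21; y[1] = 1×4 + 1×1 + 2×4 + 2×4 = 21; y[2] = 1×4 + 1×4 + 2×1 + 2×4 = 18; y[3] = 1×4 + 1×4 + 2×4 + 2×1 = 18. Result: [21, 21, 18, 18]

[21, 21, 18, 18]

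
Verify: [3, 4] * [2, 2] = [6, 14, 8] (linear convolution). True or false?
Recompute linear convolution of [3, 4] and [2, 2]: y[0] = 3×2 = 6; y[1] = 3×2 + 4×2 = 14; y[2] = 4×2 = 8 → [6, 14, 8]. Given [6, 14, 8] matches, so answer: Yes

Yes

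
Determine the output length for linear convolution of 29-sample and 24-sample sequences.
Linear/full convolution length: m + n - 1 = 29 + 24 - 1 = 52

52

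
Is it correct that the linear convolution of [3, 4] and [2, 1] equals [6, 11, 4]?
Recompute linear convolution of [3, 4] and [2, 1]: y[0] = 3×2 = 6; y[1] = 3×1 + 4×2 = 11; y[2] = 4×1 = 4 → [6, 11, 4]. Given [6, 11, 4] matches, so answer: Yes

Yes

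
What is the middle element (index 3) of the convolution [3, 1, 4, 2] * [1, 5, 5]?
Use y[k] = Σ_i a[i]·b[k-i] at k=3. y[3] = 1×5 + 4×5 + 2×1 = 27

27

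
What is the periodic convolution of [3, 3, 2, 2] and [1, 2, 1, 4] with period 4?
Use y[k] = Σ_j a[j]·b[(k-j) mod 4]. y[0] = 3×1 + 3×4 + 2×1 + 2×2 = 21; y[1] = 3×2 + 3×1 + 2×4 + 2×1 = 19; y[2] = 3×1 + 3×2 + 2×1 + 2×4 = 19; y[3] = 3×4 + 3×1 + 2×2 + 2×1 = 21. Result: [21, 19, 19, 21]

[21, 19, 19, 21]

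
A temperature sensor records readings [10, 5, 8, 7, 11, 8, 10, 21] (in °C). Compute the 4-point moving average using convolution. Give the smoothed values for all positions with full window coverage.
4-point moving average kernel = [1, 1, 1, 1]. Apply in 'valid' mode (full window coverage): avg[0] = (10 + 5 + 8 + 7) / 4 = 7.5; avg[1] = (5 + 8 + 7 + 11) / 4 = 7.75; avg[2] = (8 + 7 + 11 + 8) / 4 = 8.5; avg[3] = (7 + 11 + 8 + 10) / 4 = 9.0; avg[4] = (11 + 8 + 10 + 21) / 4 = 12.5. Smoothed values: [7.5, 7.75, 8.5, 9.0, 12.5]

[7.5, 7.75, 8.5, 9.0, 12.5]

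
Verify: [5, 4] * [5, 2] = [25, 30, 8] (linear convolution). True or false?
Recompute linear convolution of [5, 4] and [5, 2]: y[0] = 5×5 = 25; y[1] = 5×2 + 4×5 = 30; y[2] = 4×2 = 8 → [25, 30, 8]. Given [25, 30, 8] matches, so answer: Yes

Yes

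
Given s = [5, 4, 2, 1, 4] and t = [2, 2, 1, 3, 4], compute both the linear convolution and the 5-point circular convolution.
Linear: y_lin[0] = 5×2 = 10; y_lin[1] = 5×2 + 4×2 = 18; y_lin[2] = 5×1 + 4×2 + 2×2 = 17; y_lin[3] = 5×3 + 4×1 + 2×2 + 1×2 = 25; y_lin[4] = 5×4 + 4×3 + 2×1 + 1×2 + 4×2 = 44; y_lin[5] = 4×4 + 2×3 + 1×1 + 4×2 = 31; y_lin[6] = 2×4 + 1×3 + 4×1 = 15; y_lin[7] = 1×4 + 4×3 = 16; y_lin[8] = 4×4 = 16 → [10, 18, 17, 25, 44, 31, 15, 16, 16]. Circular (length 5): y[0] = 5×2 + 4×4 + 2×3 + 1×1 + 4×2 = 41; y[1] = 5×2 + 4×2 + 2×4 + 1×3 + 4×1 = 33; y[2] = 5×1 + 4×2 + 2×2 + 1×4 + 4×3 = 33; y[3] = 5×3 + 4×1 + 2×2 + 1×2 + 4×4 = 41; y[4] = 5×4 + 4×3 + 2×1 + 1×2 + 4×2 = 44 → [41, 33, 33, 41, 44]

Linear: [10, 18, 17, 25, 44, 31, 15, 16, 16], Circular: [41, 33, 33, 41, 44]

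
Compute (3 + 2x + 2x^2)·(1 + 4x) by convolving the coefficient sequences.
Ascending coefficients: a = [3, 2, 2], b = [1, 4]. c[0] = 3×1 = 3; c[1] = 3×4 + 2×1 = 14; c[2] = 2×4 + 2×1 = 10; c[3] = 2×4 = 8. Result coefficients: [3, 14, 10, 8] → 3 + 14x + 10x^2 + 8x^3

3 + 14x + 10x^2 + 8x^3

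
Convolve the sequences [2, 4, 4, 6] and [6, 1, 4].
y[0] = 2×6 = 12; y[1] = 2×1 + 4×6 = 26; y[2] = 2×4 + 4×1 + 4×6 = 36; y[3] = 4×4 + 4×1 + 6×6 = 56; y[4] = 4×4 + 6×1 = 22; y[5] = 6×4 = 24

[12, 26, 36, 56, 22, 24]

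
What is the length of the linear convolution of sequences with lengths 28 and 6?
Linear/full convolution length: m + n - 1 = 28 + 6 - 1 = 33

33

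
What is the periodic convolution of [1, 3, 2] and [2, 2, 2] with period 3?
Use y[k] = Σ_j u[j]·v[(k-j) mod 3]. y[0] = 1×2 + 3×2 + 2×2 = 12; y[1] = 1×2 + 3×2 + 2×2 = 12; y[2] = 1×2 + 3×2 + 2×2 = 12. Result: [12, 12, 12]

[12, 12, 12]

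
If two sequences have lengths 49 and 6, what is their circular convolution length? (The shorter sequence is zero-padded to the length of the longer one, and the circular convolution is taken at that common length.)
Circular convolution (zero-padding the shorter input) has length max(m, n) = max(49, 6) = 49

49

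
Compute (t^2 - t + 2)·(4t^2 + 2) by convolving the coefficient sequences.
Ascending coefficients: a = [2, -1, 1], b = [2, 0, 4]. c[0] = 2×2 = 4; c[1] = 2×0 + -1×2 = -2; c[2] = 2×4 + -1×0 + 1×2 = 10; c[3] = -1×4 + 1×0 = -4; c[4] = 1×4 = 4. Result coefficients: [4, -2, 10, -4, 4] → 4t^4 - 4t^3 + 10t^2 - 2t + 4

4t^4 - 4t^3 + 10t^2 - 2t + 4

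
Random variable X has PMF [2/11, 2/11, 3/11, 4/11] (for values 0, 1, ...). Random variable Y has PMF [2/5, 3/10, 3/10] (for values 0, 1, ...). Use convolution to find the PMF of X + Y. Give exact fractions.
P(X+Y=k) = Σ_i P(X=i)·P(Y=k-i) — a convolution of [2/11, 2/11, 3/11, 4/11] and [2/5, 3/10, 3/10]. P(X+Y=0) = (2/11)×(2/5) = 4/55; P(X+Y=1) = (2/11)×(3/10) + (2/11)×(2/5) = 3/55 + 4/55 = 7/55; P(X+Y=2) = (2/11)×(3/10) + (2/11)×(3/10) + (3/11)×(2/5) = 3/55 + 3/55 + 6/55 = 12/55; P(X+Y=3) = (2/11)×(3/10) + (3/11)×(3/10) + (4/11)×(2/5) = 3/55 + 9/110 + 8/55 = 31/110; P(X+Y=4) = (3/11)×(3/10) + (4/11)×(3/10) = 9/110 + 6/55 = 21/110; P(X+Y=5) = (4/11)×(3/10) = 6/55. PMF: [4/55, 7/55, 12/55, 31/110, 21/110, 6/55] (sums to 1 ✓)

[4/55, 7/55, 12/55, 31/110, 21/110, 6/55]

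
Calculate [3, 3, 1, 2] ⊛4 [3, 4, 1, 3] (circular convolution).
Use y[k] = Σ_j a[j]·b[(k-j) mod 4]. y[0] = 3×3 + 3×3 + 1×1 + 2×4 = 27; y[1] = 3×4 + 3×3 + 1×3 + 2×1 = 26; y[2] = 3×1 + 3×4 + 1×3 + 2×3 = 24; y[3] = 3×3 + 3×1 + 1×4 + 2×3 = 22. Result: [27, 26, 24, 22]

[27, 26, 24, 22]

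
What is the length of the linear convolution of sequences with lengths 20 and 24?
Linear/full convolution length: m + n - 1 = 20 + 24 - 1 = 43

43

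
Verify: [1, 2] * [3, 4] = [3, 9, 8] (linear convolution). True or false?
Recompute linear convolution of [1, 2] and [3, 4]: y[0] = 1×3 = 3; y[1] = 1×4 + 2×3 = 10; y[2] = 2×4 = 8 → [3, 10, 8]. Compare to given [3, 9, 8]: they differ at index 1: given 9, correct 10, so answer: No

No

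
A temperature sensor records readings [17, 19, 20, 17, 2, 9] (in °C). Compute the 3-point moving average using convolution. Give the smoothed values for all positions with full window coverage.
3-point moving average kernel = [1, 1, 1]. Apply in 'valid' mode (full window coverage): avg[0] = (17 + 19 + 20) / 3 = 18.67; avg[1] = (19 + 20 + 17) / 3 = 18.67; avg[2] = (20 + 17 + 2) / 3 = 13.0; avg[3] = (17 + 2 + 9) / 3 = 9.33. Smoothed values: [18.67, 18.67, 13.0, 9.33]

[18.67, 18.67, 13.0, 9.33]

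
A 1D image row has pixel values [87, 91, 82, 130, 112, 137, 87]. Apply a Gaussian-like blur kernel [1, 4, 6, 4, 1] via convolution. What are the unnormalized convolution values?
Convolve image row [87, 91, 82, 130, 112, 137, 87] with kernel [1, 4, 6, 4, 1]: y[0] = 87×1 = 87; y[1] = 87×4 + 91×1 = 439; y[2] = 87×6 + 91×4 + 82×1 = 968; y[3] = 87×4 + 91×6 + 82×4 + 130×1 = 1352; y[4] = 87×1 + 91×4 + 82×6 + 130×4 + 112×1 = 1575; y[5] = 91×1 + 82×4 + 130×6 + 112×4 + 137×1 = 1784; y[6] = 82×1 + 130×4 + 112×6 + 137×4 + 87×1 = 1909; y[7] = 130×1 + 112×4 + 137×6 + 87×4 = 1748; y[8] = 112×1 + 137×4 + 87×6 = 1182; y[9] = 137×1 + 87×4 = 485; y[10] = 87×1 = 87 → [87, 439, 968, 1352, 1575, 1784, 1909, 1748, 1182, 485, 87]. Normalization factor = sum(kernel) = 16.

[87, 439, 968, 1352, 1575, 1784, 1909, 1748, 1182, 485, 87]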